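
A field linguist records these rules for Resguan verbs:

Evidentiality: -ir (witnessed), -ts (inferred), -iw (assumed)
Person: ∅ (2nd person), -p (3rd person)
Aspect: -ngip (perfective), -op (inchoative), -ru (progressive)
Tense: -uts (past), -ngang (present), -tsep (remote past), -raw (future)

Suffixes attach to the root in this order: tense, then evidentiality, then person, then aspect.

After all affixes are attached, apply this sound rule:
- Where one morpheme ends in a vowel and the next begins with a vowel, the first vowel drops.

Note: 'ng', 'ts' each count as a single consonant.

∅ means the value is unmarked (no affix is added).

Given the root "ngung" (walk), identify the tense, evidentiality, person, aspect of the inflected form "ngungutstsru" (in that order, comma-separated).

Segment: ngung-uts-ts-ru.
tense: -uts → past.
evidentiality: -ts → inferred.
person: ∅ → 2nd person.
aspect: -ru → progressive.

past, inferred, 2nd person, progressive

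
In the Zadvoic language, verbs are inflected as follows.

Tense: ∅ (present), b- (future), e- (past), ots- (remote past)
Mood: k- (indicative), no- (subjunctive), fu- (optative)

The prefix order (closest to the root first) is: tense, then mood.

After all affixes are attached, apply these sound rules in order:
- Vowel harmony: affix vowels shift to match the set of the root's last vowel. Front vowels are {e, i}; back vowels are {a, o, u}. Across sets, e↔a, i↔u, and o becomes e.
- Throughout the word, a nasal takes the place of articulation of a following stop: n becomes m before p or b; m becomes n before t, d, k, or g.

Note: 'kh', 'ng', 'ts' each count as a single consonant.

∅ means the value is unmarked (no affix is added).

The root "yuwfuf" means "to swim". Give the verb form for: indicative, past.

kayuwfuf

Attach tense past e- → eyuwfuf.
Attach mood indicative k- → keyuwfuf.
Apply vowel harmony: keyuwfuf → kayuwfuf.
Nasal assimilation: no change.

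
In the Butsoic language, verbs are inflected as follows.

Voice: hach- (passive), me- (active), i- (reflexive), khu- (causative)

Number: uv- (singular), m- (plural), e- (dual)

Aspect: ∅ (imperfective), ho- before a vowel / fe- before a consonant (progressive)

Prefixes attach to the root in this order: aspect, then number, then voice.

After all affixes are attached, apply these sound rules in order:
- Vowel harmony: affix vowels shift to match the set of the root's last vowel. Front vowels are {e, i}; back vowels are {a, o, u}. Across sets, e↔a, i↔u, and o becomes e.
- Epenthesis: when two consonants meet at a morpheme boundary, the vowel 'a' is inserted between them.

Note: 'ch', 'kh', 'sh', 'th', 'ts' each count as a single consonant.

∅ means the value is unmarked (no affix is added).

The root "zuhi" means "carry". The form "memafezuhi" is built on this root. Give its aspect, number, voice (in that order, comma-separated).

progressive, plural, active

Segment: me-m-fe-zuhi.
aspect: ho/fe- → progressive.
number: m- → plural.
voice: me- → active.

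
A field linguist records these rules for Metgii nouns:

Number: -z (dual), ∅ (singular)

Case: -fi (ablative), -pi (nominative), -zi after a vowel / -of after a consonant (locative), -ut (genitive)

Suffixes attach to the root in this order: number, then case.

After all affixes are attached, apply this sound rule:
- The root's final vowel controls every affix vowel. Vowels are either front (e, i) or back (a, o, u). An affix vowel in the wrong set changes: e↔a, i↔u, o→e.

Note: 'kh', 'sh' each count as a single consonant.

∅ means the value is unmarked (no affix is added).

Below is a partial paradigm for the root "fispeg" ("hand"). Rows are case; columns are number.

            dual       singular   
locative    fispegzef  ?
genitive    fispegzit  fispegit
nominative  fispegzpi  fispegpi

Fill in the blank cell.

fispegef

number = singular: zero marking, form stays fispeg.
Attach case locative -of (after consonant 'g') → fispegof.
Apply vowel harmony: fispegof → fispegef.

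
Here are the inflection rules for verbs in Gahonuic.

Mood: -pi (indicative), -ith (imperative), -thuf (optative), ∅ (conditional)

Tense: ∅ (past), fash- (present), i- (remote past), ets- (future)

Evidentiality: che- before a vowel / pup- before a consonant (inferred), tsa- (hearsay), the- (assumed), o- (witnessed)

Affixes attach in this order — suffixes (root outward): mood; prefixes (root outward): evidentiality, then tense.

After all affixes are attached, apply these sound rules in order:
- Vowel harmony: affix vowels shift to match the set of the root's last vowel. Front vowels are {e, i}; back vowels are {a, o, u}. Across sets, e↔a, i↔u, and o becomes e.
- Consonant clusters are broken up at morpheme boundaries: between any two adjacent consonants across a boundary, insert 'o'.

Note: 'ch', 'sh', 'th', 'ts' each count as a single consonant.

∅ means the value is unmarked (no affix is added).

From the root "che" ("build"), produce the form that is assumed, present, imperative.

Attach mood imperative -ith → cheith.
Attach evidentiality assumed the- → thecheith.
Attach tense present fash- → fashthecheith.
Apply vowel harmony: fashthecheith → feshthecheith.
Apply epenthesis: feshthecheith → feshothecheith.

feshothecheith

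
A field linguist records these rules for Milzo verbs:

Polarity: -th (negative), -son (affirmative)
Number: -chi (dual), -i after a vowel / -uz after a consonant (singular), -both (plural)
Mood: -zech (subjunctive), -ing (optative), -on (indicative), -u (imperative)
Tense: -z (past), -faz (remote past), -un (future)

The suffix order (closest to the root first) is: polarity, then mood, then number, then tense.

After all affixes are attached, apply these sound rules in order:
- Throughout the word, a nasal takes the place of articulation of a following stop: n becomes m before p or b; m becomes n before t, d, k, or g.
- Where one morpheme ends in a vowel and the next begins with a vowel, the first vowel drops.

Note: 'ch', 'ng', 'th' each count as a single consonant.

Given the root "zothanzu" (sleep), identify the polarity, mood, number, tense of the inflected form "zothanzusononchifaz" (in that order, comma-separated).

affirmative, indicative, dual, remote past

Segment: zothanzu-son-on-chi-faz.
polarity: -son → affirmative.
mood: -on → indicative.
number: -chi → dual.
tense: -faz → remote past.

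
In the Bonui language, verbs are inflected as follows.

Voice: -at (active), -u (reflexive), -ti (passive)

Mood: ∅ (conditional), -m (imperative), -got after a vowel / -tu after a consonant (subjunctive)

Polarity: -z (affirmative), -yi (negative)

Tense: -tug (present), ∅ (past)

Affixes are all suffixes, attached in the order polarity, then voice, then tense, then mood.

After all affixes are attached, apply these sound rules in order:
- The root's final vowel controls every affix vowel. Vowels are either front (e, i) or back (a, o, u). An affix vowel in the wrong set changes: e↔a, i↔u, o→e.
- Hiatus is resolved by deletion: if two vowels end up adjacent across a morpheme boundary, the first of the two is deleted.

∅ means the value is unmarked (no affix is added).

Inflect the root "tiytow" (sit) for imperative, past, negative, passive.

tiytowyutum

Attach polarity negative -yi → tiytowyi.
Attach voice passive -ti → tiytowyiti.
tense = past: zero marking, form stays tiytowyiti.
Attach mood imperative -m → tiytowyitim.
Apply vowel harmony: tiytowyitim → tiytowyutum.
Vowel deletion: no change.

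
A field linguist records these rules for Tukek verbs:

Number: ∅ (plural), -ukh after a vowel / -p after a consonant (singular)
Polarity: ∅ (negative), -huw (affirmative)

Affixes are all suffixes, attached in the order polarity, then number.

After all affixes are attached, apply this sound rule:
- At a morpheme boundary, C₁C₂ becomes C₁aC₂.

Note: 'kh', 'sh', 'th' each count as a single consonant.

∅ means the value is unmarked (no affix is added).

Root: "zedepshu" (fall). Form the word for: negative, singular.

polarity = negative: zero marking, form stays zedepshu.
Attach number singular -ukh (after vowel 'u') → zedepshuukh.
Epenthesis: no change.

zedepshuukh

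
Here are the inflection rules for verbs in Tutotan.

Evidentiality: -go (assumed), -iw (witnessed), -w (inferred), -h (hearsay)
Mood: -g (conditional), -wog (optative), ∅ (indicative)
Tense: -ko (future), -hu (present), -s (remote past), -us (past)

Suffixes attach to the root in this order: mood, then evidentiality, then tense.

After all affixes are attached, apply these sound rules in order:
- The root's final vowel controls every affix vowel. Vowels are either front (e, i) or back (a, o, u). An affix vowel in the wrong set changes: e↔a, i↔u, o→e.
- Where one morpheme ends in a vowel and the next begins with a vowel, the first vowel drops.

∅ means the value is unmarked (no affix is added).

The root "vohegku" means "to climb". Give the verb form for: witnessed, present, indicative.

mood = indicative: zero marking, form stays vohegku.
Attach evidentiality witnessed -iw → vohegkuiw.
Attach tense present -hu → vohegkuiwhu.
Apply vowel harmony: vohegkuiwhu → vohegkuuwhu.
Apply vowel deletion: vohegkuuwhu → vohegkuwhu.

vohegkuwhu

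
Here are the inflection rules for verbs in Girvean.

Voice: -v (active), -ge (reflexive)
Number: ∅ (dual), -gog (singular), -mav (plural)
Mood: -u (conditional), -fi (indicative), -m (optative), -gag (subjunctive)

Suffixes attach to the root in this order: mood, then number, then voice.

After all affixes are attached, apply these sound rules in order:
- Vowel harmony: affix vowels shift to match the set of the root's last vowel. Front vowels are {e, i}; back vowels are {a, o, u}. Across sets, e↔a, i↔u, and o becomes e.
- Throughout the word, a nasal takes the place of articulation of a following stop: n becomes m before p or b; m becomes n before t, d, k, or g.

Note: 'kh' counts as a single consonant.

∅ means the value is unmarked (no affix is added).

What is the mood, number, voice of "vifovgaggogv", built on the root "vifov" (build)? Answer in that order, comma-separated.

subjunctive, singular, active

Segment: vifov-gag-gog-v.
mood: -gag → subjunctive.
number: -gog → singular.
voice: -v → active.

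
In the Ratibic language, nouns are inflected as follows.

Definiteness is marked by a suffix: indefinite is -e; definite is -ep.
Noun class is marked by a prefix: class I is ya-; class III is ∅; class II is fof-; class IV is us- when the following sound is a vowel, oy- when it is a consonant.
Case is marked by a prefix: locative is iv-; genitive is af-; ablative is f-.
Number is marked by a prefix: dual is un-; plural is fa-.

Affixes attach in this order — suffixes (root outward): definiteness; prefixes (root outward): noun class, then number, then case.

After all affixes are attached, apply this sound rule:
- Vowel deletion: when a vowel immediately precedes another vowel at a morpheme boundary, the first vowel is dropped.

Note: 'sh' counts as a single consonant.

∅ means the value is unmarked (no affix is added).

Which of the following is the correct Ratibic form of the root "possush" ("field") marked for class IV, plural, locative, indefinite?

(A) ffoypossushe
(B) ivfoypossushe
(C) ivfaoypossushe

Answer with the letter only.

Attach noun class class IV oy- (before consonant 'p') → oypossush.
Attach number plural fa- → faoypossush.
Attach case locative iv- → ivfaoypossush.
Attach definiteness indefinite -e → ivfaoypossushe.
Apply vowel deletion: ivfaoypossushe → ivfoypossushe.
So the correct form is ivfoypossushe, option (B).
(A) ffoypossushe is wrong: it uses ablative instead of locative for case.
(C) ivfaoypossushe is wrong: it fails to apply the sound rule(s).

B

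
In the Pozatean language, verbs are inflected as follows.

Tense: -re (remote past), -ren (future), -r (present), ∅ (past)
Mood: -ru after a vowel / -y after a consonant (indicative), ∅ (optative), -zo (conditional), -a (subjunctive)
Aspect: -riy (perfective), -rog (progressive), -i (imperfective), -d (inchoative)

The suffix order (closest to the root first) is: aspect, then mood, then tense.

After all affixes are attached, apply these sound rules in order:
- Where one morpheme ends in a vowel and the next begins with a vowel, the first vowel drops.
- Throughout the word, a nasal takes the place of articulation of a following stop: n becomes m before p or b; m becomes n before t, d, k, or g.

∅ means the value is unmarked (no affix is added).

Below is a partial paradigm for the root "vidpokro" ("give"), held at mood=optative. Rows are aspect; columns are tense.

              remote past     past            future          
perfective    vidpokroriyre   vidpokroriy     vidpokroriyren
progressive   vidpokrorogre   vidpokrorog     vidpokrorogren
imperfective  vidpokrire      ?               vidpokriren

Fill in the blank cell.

vidpokri

Attach aspect imperfective -i → vidpokroi.
mood = optative: zero marking, form stays vidpokroi.
tense = past: zero marking, form stays vidpokroi.
Apply vowel deletion: vidpokroi → vidpokri.
Nasal assimilation: no change.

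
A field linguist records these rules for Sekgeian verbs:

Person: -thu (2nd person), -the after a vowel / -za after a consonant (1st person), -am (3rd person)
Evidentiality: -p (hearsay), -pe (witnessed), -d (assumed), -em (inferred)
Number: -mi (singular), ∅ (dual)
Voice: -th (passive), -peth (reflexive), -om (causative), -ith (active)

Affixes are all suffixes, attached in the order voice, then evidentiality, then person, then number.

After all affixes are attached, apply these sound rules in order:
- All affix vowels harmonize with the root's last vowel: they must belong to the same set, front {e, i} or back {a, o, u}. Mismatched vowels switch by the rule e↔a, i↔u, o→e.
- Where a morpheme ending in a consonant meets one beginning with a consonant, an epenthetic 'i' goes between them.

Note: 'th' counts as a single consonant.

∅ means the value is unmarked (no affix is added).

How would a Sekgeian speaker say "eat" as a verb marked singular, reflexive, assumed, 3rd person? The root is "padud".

padudipathidamimu

Attach voice reflexive -peth → padudpeth.
Attach evidentiality assumed -d → padudpethd.
Attach person 3rd person -am → padudpethdam.
Attach number singular -mi → padudpethdammi.
Apply vowel harmony: padudpethdammi → padudpathdammu.
Apply epenthesis: padudpathdammu → padudipathidamimu.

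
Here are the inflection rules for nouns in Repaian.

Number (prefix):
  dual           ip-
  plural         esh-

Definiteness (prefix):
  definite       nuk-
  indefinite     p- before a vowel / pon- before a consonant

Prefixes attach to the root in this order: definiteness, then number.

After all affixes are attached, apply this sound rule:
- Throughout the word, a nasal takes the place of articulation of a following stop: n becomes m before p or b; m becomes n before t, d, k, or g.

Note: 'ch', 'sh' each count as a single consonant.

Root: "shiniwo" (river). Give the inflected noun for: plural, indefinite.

eshponshiniwo

Attach definiteness indefinite pon- (before consonant 'sh') → ponshiniwo.
Attach number plural esh- → eshponshiniwo.
Nasal assimilation: no change.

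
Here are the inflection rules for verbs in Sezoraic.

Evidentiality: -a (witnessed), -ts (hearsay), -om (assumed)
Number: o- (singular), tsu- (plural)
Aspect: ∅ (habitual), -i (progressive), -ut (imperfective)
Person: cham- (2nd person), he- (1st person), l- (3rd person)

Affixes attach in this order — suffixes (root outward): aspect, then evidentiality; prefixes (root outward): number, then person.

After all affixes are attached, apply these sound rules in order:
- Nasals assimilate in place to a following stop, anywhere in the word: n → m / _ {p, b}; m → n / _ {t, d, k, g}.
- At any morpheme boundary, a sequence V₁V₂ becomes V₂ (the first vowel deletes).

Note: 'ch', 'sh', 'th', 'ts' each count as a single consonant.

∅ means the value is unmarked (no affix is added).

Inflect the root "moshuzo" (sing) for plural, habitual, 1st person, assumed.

hetsumoshuzom

aspect = habitual: zero marking, form stays moshuzo.
Attach number plural tsu- → tsumoshuzo.
Attach evidentiality assumed -om → tsumoshuzoom.
Attach person 1st person he- → hetsumoshuzoom.
Nasal assimilation: no change.
Apply vowel deletion: hetsumoshuzoom → hetsumoshuzom.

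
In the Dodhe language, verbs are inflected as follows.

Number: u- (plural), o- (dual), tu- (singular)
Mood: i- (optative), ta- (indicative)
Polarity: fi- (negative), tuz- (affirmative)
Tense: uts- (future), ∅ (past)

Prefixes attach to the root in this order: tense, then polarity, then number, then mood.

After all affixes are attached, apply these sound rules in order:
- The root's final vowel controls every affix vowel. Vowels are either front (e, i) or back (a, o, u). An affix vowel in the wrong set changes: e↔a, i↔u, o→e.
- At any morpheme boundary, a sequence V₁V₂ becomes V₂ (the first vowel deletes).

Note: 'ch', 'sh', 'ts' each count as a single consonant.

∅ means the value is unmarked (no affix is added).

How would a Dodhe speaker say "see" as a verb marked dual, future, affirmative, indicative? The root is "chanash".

totuzutschanash

Attach tense future uts- → utschanash.
Attach polarity affirmative tuz- → tuzutschanash.
Attach number dual o- → otuzutschanash.
Attach mood indicative ta- → taotuzutschanash.
Vowel harmony: no change.
Apply vowel deletion: taotuzutschanash → totuzutschanash.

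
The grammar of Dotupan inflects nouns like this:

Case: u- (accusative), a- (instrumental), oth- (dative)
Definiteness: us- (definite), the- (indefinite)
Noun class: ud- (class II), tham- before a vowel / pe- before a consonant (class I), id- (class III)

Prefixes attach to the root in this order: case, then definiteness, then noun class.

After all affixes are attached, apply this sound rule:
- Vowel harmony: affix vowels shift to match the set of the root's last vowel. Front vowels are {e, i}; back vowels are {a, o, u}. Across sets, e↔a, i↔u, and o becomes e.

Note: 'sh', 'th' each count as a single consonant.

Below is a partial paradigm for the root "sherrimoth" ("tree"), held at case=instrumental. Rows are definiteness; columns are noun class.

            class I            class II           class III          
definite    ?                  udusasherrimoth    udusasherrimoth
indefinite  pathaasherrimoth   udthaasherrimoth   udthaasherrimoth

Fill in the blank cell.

thamusasherrimoth

Attach case instrumental a- → asherrimoth.
Attach definiteness definite us- → usasherrimoth.
Attach noun class class I tham- (before vowel 'u') → thamusasherrimoth.
Vowel harmony: no change.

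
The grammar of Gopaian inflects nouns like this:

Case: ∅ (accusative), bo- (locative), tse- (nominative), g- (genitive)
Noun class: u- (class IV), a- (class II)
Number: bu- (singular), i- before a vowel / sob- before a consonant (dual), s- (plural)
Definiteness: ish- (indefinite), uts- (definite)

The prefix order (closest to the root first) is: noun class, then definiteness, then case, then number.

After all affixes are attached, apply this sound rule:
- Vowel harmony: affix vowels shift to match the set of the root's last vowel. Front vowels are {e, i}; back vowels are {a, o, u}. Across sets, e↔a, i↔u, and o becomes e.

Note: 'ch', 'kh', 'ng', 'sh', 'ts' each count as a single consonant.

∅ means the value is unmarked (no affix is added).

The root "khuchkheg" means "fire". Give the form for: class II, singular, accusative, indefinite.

Attach noun class class II a- → akhuchkheg.
Attach definiteness indefinite ish- → ishakhuchkheg.
case = accusative: zero marking, form stays ishakhuchkheg.
Attach number singular bu- → buishakhuchkheg.
Apply vowel harmony: buishakhuchkheg → biishekhuchkheg.

biishekhuchkheg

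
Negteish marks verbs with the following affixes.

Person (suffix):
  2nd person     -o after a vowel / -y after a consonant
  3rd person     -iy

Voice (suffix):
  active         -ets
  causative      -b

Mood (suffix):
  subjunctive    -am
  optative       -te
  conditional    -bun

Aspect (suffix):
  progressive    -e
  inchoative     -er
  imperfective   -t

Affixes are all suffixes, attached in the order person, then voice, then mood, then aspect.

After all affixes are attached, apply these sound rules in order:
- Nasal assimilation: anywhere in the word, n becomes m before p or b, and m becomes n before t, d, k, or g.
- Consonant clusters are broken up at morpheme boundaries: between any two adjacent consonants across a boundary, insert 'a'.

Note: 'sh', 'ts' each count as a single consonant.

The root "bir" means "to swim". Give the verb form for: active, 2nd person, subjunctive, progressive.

birayetsame

Attach person 2nd person -y (after consonant 'r') → biry.
Attach voice active -ets → biryets.
Attach mood subjunctive -am → biryetsam.
Attach aspect progressive -e → biryetsame.
Nasal assimilation: no change.
Apply epenthesis: biryetsame → birayetsame.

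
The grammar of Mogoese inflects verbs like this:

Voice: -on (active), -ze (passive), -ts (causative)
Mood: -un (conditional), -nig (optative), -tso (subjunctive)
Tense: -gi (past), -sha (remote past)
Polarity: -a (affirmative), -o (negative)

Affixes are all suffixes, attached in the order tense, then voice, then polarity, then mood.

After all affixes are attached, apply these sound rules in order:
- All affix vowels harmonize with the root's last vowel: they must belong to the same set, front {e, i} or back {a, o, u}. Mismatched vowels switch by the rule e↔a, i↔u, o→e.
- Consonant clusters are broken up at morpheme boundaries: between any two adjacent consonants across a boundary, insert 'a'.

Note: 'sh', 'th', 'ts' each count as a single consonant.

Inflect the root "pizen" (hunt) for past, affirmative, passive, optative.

Attach tense past -gi → pizengi.
Attach voice passive -ze → pizengize.
Attach polarity affirmative -a → pizengizea.
Attach mood optative -nig → pizengizeanig.
Apply vowel harmony: pizengizeanig → pizengizeenig.
Apply epenthesis: pizengizeenig → pizenagizeenig.

pizenagizeenig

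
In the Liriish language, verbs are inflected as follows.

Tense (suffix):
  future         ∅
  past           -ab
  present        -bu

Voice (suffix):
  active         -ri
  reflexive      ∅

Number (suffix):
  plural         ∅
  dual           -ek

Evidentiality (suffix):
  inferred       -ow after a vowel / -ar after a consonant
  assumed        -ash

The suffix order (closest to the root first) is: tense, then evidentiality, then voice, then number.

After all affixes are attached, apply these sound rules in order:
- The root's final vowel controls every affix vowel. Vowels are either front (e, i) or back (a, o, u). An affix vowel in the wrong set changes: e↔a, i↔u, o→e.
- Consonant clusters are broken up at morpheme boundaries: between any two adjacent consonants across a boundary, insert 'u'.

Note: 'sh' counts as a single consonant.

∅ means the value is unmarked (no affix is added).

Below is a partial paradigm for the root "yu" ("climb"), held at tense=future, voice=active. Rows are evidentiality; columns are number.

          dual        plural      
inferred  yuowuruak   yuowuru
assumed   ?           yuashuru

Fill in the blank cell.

tense = future: zero marking, form stays yu.
Attach evidentiality assumed -ash → yuash.
Attach voice active -ri → yuashri.
Attach number dual -ek → yuashriek.
Apply vowel harmony: yuashriek → yuashruak.
Apply epenthesis: yuashruak → yuashuruak.

yuashuruak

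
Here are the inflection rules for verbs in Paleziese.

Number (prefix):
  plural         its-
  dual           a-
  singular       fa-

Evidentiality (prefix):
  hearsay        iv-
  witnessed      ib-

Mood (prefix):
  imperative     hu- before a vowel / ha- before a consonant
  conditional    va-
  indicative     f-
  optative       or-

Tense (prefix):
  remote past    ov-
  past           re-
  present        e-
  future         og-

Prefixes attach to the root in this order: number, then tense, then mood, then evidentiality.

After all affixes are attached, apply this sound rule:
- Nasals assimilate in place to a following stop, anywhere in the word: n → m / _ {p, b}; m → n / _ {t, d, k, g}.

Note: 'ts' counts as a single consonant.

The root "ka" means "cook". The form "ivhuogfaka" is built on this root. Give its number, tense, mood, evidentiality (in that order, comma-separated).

Segment: iv-hu-og-fa-ka.
number: fa- → singular.
tense: og- → future.
mood: hu/ha- → imperative.
evidentiality: iv- → hearsay.

singular, future, imperative, hearsay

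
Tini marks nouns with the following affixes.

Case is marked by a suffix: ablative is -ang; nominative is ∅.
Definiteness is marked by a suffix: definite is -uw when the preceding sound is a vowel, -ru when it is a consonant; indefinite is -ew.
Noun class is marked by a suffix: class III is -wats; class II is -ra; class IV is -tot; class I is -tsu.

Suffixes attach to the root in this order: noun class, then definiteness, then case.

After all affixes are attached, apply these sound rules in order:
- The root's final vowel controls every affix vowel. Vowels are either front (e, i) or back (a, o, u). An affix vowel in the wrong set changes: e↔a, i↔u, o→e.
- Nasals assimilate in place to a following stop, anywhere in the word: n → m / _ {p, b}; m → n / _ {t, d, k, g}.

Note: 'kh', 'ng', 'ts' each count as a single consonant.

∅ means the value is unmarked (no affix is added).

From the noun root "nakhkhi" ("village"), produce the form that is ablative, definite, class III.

Attach noun class class III -wats → nakhkhiwats.
Attach definiteness definite -ru (after consonant 'ts') → nakhkhiwatsru.
Attach case ablative -ang → nakhkhiwatsruang.
Apply vowel harmony: nakhkhiwatsruang → nakhkhiwetsrieng.
Nasal assimilation: no change.

nakhkhiwetsrieng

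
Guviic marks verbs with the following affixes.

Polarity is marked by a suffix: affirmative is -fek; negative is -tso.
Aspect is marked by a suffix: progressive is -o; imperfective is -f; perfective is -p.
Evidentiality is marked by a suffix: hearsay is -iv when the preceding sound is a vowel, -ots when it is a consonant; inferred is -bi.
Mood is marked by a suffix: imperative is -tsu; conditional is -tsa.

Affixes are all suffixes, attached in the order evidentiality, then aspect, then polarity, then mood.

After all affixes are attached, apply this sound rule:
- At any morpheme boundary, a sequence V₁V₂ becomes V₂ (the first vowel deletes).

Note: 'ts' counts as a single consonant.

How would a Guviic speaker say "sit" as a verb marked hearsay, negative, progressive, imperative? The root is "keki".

Attach evidentiality hearsay -iv (after vowel 'i') → kekiiv.
Attach aspect progressive -o → kekiivo.
Attach polarity negative -tso → kekiivotso.
Attach mood imperative -tsu → kekiivotsotsu.
Apply vowel deletion: kekiivotsotsu → kekivotsotsu.

kekivotsotsu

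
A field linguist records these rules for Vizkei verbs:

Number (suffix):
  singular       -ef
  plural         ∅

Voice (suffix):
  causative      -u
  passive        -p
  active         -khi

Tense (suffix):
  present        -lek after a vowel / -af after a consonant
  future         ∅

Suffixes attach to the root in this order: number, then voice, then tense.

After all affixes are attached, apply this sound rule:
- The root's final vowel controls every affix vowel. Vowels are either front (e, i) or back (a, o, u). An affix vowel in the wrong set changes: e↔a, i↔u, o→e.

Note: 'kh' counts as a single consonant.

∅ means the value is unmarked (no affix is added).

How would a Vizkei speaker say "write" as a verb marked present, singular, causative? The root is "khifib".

khifibefilek

Attach number singular -ef → khifibef.
Attach voice causative -u → khifibefu.
Attach tense present -lek (after vowel 'u') → khifibefulek.
Apply vowel harmony: khifibefulek → khifibefilek.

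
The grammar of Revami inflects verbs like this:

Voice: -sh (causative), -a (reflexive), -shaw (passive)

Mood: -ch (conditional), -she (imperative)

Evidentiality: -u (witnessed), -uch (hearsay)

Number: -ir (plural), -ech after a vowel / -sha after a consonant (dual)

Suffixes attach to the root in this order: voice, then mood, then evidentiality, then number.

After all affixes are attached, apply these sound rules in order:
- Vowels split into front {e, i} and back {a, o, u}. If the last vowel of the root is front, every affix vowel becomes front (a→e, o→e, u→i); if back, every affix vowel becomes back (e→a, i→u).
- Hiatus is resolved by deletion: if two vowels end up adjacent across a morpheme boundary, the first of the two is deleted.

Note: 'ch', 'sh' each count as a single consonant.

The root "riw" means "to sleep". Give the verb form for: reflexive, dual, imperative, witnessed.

Attach voice reflexive -a → riwa.
Attach mood imperative -she → riwashe.
Attach evidentiality witnessed -u → riwasheu.
Attach number dual -ech (after vowel 'u') → riwasheuech.
Apply vowel harmony: riwasheuech → riwesheiech.
Apply vowel deletion: riwesheiech → riweshech.

riweshech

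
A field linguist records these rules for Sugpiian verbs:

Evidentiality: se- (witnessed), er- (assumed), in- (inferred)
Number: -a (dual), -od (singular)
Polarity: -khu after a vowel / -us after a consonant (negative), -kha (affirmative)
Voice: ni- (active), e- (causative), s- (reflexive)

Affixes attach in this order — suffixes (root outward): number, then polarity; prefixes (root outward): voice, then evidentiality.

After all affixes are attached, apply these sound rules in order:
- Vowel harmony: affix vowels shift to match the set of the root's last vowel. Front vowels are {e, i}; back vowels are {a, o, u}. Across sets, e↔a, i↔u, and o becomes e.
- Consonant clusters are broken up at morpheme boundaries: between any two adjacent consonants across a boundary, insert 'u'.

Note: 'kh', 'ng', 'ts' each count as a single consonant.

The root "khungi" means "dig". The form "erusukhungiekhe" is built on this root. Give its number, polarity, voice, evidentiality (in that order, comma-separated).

dual, affirmative, reflexive, assumed

Segment: er-s-khungi-a-kha.
number: -a → dual.
polarity: -kha → affirmative.
voice: s- → reflexive.
evidentiality: er- → assumed.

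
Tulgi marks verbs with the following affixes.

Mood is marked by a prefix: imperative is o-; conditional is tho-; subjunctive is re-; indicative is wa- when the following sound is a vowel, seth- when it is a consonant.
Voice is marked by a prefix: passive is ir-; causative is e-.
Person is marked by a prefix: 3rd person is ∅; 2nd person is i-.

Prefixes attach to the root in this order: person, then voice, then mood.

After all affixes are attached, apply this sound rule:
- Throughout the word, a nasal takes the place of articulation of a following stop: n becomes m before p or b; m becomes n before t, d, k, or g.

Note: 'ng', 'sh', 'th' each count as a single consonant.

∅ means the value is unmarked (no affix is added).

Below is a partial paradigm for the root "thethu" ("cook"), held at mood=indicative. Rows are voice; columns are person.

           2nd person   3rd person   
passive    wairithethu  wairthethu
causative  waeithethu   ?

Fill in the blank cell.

waethethu

person = 3rd person: zero marking, form stays thethu.
Attach voice causative e- → ethethu.
Attach mood indicative wa- (before vowel 'e') → waethethu.
Nasal assimilation: no change.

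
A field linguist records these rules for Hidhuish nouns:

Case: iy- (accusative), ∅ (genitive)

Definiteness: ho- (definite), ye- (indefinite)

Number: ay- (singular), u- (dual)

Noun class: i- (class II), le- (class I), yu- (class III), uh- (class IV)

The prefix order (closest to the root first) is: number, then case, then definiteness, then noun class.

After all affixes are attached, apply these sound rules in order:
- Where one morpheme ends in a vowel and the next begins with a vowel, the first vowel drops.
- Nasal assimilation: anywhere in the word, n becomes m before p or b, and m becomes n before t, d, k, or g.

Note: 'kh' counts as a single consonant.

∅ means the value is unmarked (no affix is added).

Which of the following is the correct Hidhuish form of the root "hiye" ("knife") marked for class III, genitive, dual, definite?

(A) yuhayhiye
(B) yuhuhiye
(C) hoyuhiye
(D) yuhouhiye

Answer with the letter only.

B

Attach number dual u- → uhiye.
case = genitive: zero marking, form stays uhiye.
Attach definiteness definite ho- → houhiye.
Attach noun class class III yu- → yuhouhiye.
Apply vowel deletion: yuhouhiye → yuhuhiye.
Nasal assimilation: no change.
So the correct form is yuhuhiye, option (B).
(A) yuhayhiye is wrong: it uses singular instead of dual for number.
(C) hoyuhiye is wrong: it has the affixes in the wrong order.
(D) yuhouhiye is wrong: it fails to apply the sound rule(s).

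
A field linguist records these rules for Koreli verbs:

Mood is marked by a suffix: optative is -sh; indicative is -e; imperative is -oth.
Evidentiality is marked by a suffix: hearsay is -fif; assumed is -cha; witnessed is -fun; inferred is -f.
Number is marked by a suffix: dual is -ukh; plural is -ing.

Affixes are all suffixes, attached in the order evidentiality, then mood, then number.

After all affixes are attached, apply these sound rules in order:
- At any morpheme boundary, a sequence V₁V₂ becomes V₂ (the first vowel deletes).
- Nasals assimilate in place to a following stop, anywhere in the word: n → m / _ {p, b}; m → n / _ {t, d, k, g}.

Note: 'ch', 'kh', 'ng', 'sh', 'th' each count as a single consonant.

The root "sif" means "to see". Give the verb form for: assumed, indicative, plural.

sifching

Attach evidentiality assumed -cha → sifcha.
Attach mood indicative -e → sifchae.
Attach number plural -ing → sifchaeing.
Apply vowel deletion: sifchaeing → sifching.
Nasal assimilation: no change.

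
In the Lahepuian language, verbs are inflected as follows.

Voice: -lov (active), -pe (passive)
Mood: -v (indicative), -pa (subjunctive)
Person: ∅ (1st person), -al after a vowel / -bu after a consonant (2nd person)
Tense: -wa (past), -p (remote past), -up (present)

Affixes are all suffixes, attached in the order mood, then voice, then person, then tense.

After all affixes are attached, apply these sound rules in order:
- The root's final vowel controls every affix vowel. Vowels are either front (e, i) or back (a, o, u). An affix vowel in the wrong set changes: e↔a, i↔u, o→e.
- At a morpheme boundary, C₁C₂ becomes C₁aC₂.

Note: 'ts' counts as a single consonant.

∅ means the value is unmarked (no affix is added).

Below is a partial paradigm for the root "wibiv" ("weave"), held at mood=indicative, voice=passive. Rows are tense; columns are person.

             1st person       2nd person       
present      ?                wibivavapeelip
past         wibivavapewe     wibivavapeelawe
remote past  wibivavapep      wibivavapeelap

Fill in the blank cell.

Attach mood indicative -v → wibivv.
Attach voice passive -pe → wibivvpe.
person = 1st person: zero marking, form stays wibivvpe.
Attach tense present -up → wibivvpeup.
Apply vowel harmony: wibivvpeup → wibivvpeip.
Apply epenthesis: wibivvpeip → wibivavapeip.

wibivavapeip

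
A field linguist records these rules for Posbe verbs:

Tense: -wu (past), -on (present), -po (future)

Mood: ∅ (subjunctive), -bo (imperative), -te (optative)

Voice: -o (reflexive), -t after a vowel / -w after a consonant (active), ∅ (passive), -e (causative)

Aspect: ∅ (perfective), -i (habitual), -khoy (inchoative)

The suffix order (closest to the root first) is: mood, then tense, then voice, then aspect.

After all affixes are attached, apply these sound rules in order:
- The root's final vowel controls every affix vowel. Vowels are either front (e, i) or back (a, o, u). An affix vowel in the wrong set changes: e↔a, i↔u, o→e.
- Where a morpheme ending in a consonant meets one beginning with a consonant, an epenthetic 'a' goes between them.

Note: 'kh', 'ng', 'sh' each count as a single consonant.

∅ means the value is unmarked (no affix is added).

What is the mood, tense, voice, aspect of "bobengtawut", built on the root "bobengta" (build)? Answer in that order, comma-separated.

Segment: bobengta-wu-t.
mood: ∅ → subjunctive.
tense: -wu → past.
voice: -t/w → active.
aspect: ∅ → perfective.

subjunctive, past, active, perfective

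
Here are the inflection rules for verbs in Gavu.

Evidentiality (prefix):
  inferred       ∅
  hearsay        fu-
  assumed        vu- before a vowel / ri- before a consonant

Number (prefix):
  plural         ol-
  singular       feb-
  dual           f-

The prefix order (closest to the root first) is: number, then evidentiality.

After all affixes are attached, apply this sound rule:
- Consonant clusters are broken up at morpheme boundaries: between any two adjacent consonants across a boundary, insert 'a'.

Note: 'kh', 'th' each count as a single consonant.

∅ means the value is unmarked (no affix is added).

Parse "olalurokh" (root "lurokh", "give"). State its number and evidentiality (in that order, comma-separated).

plural, inferred

Segment: ol-lurokh.
number: ol- → plural.
evidentiality: ∅ → inferred.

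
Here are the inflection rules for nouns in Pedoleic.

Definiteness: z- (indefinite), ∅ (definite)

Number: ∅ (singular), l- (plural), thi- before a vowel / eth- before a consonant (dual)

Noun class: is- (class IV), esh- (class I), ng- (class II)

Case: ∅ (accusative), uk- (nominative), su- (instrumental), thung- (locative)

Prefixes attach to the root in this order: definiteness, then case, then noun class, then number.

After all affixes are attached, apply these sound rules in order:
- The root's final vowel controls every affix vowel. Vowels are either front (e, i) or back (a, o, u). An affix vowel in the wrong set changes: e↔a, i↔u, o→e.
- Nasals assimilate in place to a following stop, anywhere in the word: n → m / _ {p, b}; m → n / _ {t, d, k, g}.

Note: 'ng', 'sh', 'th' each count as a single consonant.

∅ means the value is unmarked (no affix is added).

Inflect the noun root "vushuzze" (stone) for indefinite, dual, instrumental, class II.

Attach definiteness indefinite z- → zvushuzze.
Attach case instrumental su- → suzvushuzze.
Attach noun class class II ng- → ngsuzvushuzze.
Attach number dual eth- (before consonant 'ng') → ethngsuzvushuzze.
Apply vowel harmony: ethngsuzvushuzze → ethngsizvushuzze.
Nasal assimilation: no change.

ethngsizvushuzze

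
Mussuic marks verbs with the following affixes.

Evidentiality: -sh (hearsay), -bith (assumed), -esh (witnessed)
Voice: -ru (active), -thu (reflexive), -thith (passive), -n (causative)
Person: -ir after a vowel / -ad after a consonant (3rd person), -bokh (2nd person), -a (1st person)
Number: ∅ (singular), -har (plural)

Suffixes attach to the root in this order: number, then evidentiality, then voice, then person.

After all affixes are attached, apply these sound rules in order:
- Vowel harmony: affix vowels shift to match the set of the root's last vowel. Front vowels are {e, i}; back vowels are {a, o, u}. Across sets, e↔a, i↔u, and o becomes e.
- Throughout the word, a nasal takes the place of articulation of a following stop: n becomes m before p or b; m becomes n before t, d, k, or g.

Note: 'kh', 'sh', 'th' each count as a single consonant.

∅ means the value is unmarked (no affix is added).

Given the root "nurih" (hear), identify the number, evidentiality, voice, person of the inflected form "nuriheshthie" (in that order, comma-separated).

Segment: nurih-esh-thu-a.
number: ∅ → singular.
evidentiality: -esh → witnessed.
voice: -thu → reflexive.
person: -a → 1st person.

singular, witnessed, reflexive, 1st person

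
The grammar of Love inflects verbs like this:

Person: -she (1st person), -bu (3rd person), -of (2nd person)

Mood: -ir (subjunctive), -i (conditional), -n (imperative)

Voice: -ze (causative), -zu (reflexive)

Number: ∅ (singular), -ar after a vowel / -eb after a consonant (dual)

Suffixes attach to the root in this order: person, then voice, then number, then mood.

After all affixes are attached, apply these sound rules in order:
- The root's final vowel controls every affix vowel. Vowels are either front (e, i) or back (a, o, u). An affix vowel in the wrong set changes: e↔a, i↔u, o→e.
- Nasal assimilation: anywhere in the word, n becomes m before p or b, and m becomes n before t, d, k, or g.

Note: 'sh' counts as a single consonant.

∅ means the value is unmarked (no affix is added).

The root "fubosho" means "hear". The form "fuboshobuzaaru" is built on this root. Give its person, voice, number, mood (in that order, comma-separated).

Segment: fubosho-bu-ze-ar-i.
person: -bu → 3rd person.
voice: -ze → causative.
number: -ar/eb → dual.
mood: -i → conditional.

3rd person, causative, dual, conditional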